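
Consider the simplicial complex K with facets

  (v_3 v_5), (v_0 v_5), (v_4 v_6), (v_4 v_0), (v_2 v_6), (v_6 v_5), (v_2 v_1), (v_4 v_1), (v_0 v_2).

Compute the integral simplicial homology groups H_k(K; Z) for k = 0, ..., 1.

H_0 ≅ Z,  H_1 ≅ Z^3.

Take the total order v_0 < v_1 < v_2 < v_3 < v_4 < v_5 < v_6 on the vertex set. Then K (dimension 1) consists of the simplices:

  0-simplices (7): [v_0], [v_1], [v_2], [v_3], [v_4], [v_5], [v_6]
  1-simplices (9): [v_0,v_2], [v_0,v_4], [v_0,v_5], [v_1,v_2], [v_1,v_4], [v_2,v_6], [v_3,v_5], [v_4,v_6], [v_5,v_6]

giving chain groups C_0 ≅ Z^7, C_1 ≅ Z^9.

∂_1: C_1 → C_0 sends each edge [p,q] (with p < q) to q − p. For instance
  ∂[v_0,v_5] = [v_5] − [v_0].
This gives a 7×9 integer matrix of rank 6; reducing to Smith normal form yields diagonal entries (1,1,1,1,1,1).

Computing H_k = (kernel of ∂_k) / (image of ∂_{k+1}):

  H_0: rank C_0 − rank ∂_1 = 7 − 6 = 1, and the invariant factors of ∂_1 are all 1, so H_0 ≅ Z.
  H_1: rank ker ∂_1 − rank ∂_2 = (9 − 6) − 0 = 3, and there is no ∂_2, so H_1 ≅ Z^3.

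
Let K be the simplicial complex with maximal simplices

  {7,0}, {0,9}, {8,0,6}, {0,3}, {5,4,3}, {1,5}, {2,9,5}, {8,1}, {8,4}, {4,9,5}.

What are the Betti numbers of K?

Order the vertices as 0 < 1 < 2 < 3 < 4 < 5 < 6 < 7 < 8 < 9. Listing each simplex with vertices in this order, K has dimension 2 with simplices:

  0-simplices (10): [0], [1], [2], [3], [4], [5], [6], [7], [8], [9]
  1-simplices (16): [0,3], [0,6], [0,7], [0,8], [0,9], [1,5], [1,8], [2,5], [2,9], [3,4], [3,5], [4,5], [4,8], [4,9], [5,9], [6,8]
  2-simplices (4): [0,6,8], [2,5,9], [3,4,5], [4,5,9]

Hence C_0 ≅ Z^10, C_1 ≅ Z^16, C_2 ≅ Z^4.

Boundary ∂_1: C_1 → C_0 sends each edge [p,q] (with p < q) to q − p. For instance
  ∂[3,4] = [4] − [3].
This gives a 10×16 integer matrix of rank 9; reducing to Smith normal form yields diagonal entries (1,1,1,1,1,1,1,1,1).

Boundary ∂_2: C_2 → C_1 acts by ∂[p,q,r] = [q,r] − [p,r] + [p,q]. For instance
  ∂[4,5,9] = [5,9] − [4,9] + [4,5],
  ∂[3,4,5] = [4,5] − [3,5] + [3,4].
The resulting 16×4 matrix has rank 4, and its Smith normal form has invariant factors (1,1,1,1).

Reading off H_k = ker ∂_k / im ∂_{k+1}:

  H_0: rank C_0 − rank ∂_1 = 10 − 9 = 1, and the invariant factors of ∂_1 are all 1, so H_0 = Z.
  H_1: rank ker ∂_1 − rank ∂_2 = (16 − 9) − 4 = 3, and the invariant factors of ∂_2 are all 1, so H_1 = Z^3.
  H_2: rank ker ∂_2 − rank ∂_3 = (4 − 4) − 0 = 0, and there is no ∂_3, so H_2 = 0.

As a check, the Euler characteristic is 10 − 16 + 4 = -2, which agrees with 1 − 3 + 0 = -2.

Hence the Betti numbers are b_0 = 1, b_1 = 3, b_2 = 0.

b_0 = 1, b_1 = 3, b_2 = 0.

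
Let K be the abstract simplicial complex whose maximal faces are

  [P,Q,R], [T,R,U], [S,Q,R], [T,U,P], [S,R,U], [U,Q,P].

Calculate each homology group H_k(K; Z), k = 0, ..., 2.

Take the total order P < Q < R < S < T < U on the vertex set. Then K (dimension 2) consists of the simplices:

  0-simplices (6): P, Q, R, S, T, U
  1-simplices (12): PQ, PR, PT, PU, QR, QS, QU, RS, RT, RU, SU, TU
  2-simplices (6): PQR, PQU, PTU, QRS, RSU, RTU

so the chain groups are C_0 ≅ Z^6, C_1 ≅ Z^12, C_2 ≅ Z^6.

The boundary map ∂_1: C_1 → C_0 maps an edge to its endpoints' difference, ∂[p,q] = q − p.
The 6×12 boundary matrix has rank 5 and Smith normal form diag(1,1,1,1,1).

Boundary ∂_2: C_2 → C_1 acts by ∂[p,q,r] = [q,r] − [p,r] + [p,q]. For instance
  ∂RSU = SU − RU + RS,
  ∂PTU = TU − PU + PT.
The resulting 12×6 matrix has rank 6, and its Smith normal form has invariant factors (1,1,1,1,1,1).

Reading off H_k = ker ∂_k / im ∂_{k+1}:

  H_0: rank C_0 − rank ∂_1 = 6 − 5 = 1, and the invariant factors of ∂_1 are all 1, so H_0 = Z.
  H_1: rank ker ∂_1 − rank ∂_2 = (12 − 5) − 6 = 1, and the invariant factors of ∂_2 are all 1, so H_1 = Z.
  H_2: rank ker ∂_2 − rank ∂_3 = (6 − 6) − 0 = 0, and there is no ∂_3, so H_2 = 0.

As a check, the Euler characteristic is 6 − 12 + 6 = 0, which agrees with 1 − 1 + 0 = 0.

H_0 ≅ Z,  H_1 ≅ Z,  H_2 = 0.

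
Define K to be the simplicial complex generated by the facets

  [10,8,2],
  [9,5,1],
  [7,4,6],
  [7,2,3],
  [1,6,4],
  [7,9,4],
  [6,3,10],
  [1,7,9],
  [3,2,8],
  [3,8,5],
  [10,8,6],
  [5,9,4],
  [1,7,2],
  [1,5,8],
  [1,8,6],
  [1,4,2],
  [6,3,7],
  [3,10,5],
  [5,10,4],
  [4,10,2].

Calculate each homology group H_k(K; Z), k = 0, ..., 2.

Take the total order 1 < 2 < 3 < 4 < 5 < 6 < 7 < 8 < 9 < 10 on the vertex set. Then K (dimension 2) consists of the simplices:

  0-simplices (10): [1], [2], [3], [4], [5], [6], [7], [8], [9], [10]
  1-simplices (30): (30 of them)
  2-simplices (20): (20 of them)

Hence C_0 ≅ Z^10, C_1 ≅ Z^30, C_2 ≅ Z^20.

The boundary map ∂_1: C_1 → C_0 maps an edge to its endpoints' difference, ∂[p,q] = q − p. For instance
  ∂[2,8] = [8] − [2].
As a 10×30 matrix over Z this has rank 9, with invariant factors (1,1,1,1,1,1,1,1,1).

The boundary map ∂_2: C_2 → C_1 sends each 2-simplex [p,q,r] to [q,r] − [p,r] + [p,q]. For instance
  ∂[2,3,7] = [3,7] − [2,7] + [2,3],
  ∂[6,8,10] = [8,10] − [6,10] + [6,8].
The resulting 30×20 matrix has rank 20, and its Smith normal form has invariant factors (1,1,1,1,1,1,1,1,1,1,1,1,1,1,1,1,1,1,1,2).

Reading off H_k = ker ∂_k / im ∂_{k+1}:

  H_0: rank C_0 − rank ∂_1 = 10 − 9 = 1, and the invariant factors of ∂_1 are all 1, so H_0 = Z.
  H_1: rank ker ∂_1 − rank ∂_2 = (30 − 9) − 20 = 1, and ∂_2 has invariant factor 2 > 1, so H_1 = Z ⊕ Z/2Z.
  H_2: rank ker ∂_2 − rank ∂_3 = (20 − 20) − 0 = 0, and there is no ∂_3, so H_2 = 0.

H_0 = Z,  H_1 = Z ⊕ Z/2Z,  H_2 = 0.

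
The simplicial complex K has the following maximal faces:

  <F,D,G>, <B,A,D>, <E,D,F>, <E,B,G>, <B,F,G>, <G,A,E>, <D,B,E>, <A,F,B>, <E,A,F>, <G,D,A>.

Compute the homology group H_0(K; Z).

H_0 ≅ Z.

K has 6 vertices, 15 edges, 10 triangles.
rank ∂_0 = 0, rank ∂_1 = 5 ⇒ b_0 = 6 − 0 − 5 = 1; all invariant factors of ∂_1 are 1 so no torsion. So H_0 = Z.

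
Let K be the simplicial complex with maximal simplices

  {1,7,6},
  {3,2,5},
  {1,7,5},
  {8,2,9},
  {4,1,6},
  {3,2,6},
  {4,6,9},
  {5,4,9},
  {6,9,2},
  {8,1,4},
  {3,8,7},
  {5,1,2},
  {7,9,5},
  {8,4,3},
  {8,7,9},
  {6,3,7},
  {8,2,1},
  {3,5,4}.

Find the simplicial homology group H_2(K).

H_2 ≅ Z.

K has 9 vertices, 27 edges, 18 triangles.
rank ∂_2 = 17, rank ∂_3 = 0 ⇒ b_2 = 18 − 17 − 0 = 1. So H_2 ≅ Z.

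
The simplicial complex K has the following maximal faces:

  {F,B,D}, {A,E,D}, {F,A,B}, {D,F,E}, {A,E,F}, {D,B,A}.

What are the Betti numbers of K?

Take the total order A < B < D < E < F on the vertex set. Then K (dimension 2) consists of the simplices:

  0-simplices (5): A, B, D, E, F
  1-simplices (9): AB, AD, AE, AF, BD, BF, DE, DF, EF
  2-simplices (6): ABD, ABF, ADE, AEF, BDF, DEF

Hence C_0 ≅ Z^5, C_1 ≅ Z^9, C_2 ≅ Z^6.

Boundary ∂_1: C_1 → C_0 is given by ∂[p,q] = [q] − [p]. For instance
  ∂BF = F − B.
The resulting 5×9 matrix has rank 4, and its Smith normal form has invariant factors (1,1,1,1).

∂_2: C_2 → C_1 sends each 2-simplex [p,q,r] to [q,r] − [p,r] + [p,q]. For instance
  ∂DEF = EF − DF + DE,
  ∂BDF = DF − BF + BD.
As a 9×6 matrix over Z this has rank 5, with invariant factors (1,1,1,1,1).

Computing H_k = (kernel of ∂_k) / (image of ∂_{k+1}):

  H_0: rank C_0 − rank ∂_1 = 5 − 4 = 1, and the invariant factors of ∂_1 are all 1, so H_0 = Z.
  H_1: rank ker ∂_1 − rank ∂_2 = (9 − 4) − 5 = 0, and the invariant factors of ∂_2 are all 1, so H_1 = 0.
  H_2: rank ker ∂_2 − rank ∂_3 = (6 − 5) − 0 = 1, and there is no ∂_3, so H_2 = Z.

Hence the Betti numbers are b_0 = 1, b_1 = 0, b_2 = 1.

b_0 = 1, b_1 = 0, b_2 = 1.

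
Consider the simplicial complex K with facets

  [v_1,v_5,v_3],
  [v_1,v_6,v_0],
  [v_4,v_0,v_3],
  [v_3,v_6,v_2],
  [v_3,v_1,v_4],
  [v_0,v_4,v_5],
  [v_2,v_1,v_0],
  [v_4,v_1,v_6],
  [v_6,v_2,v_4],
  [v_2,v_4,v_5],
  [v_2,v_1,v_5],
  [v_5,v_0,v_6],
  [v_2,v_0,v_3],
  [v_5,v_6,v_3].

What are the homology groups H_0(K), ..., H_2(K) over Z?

Fix the vertex order v_0 < v_1 < v_2 < v_3 < v_4 < v_5 < v_6 and write every simplex with vertices in increasing order. Then dim K = 2 and the simplices of K are:

  0-simplices (7): [v_0], [v_1], [v_2], [v_3], [v_4], [v_5], [v_6]
  1-simplices (21): (21 of them)
  2-simplices (14): (14 of them)

Hence C_0 ≅ Z^7, C_1 ≅ Z^21, C_2 ≅ Z^14.

∂_1: C_1 → C_0 sends each edge [p,q] (with p < q) to q − p. For instance
  ∂[v_1,v_6] = [v_6] − [v_1].
As a 7×21 matrix over Z this has rank 6, with invariant factors (1,1,1,1,1,1).

∂_2: C_2 → C_1 maps a triangle to the signed sum of its edges. For instance
  ∂[v_1,v_3,v_4] = [v_3,v_4] − [v_1,v_4] + [v_1,v_3],
  ∂[v_1,v_3,v_5] = [v_3,v_5] − [v_1,v_5] + [v_1,v_3].
The resulting 21×14 matrix has rank 13, and its Smith normal form has invariant factors (1,1,1,1,1,1,1,1,1,1,1,1,1).

From H_k ≅ ker(∂_k) / im(∂_{k+1}) we obtain:

  H_0: rank C_0 − rank ∂_1 = 7 − 6 = 1, and the invariant factors of ∂_1 are all 1, so H_0 = Z.
  H_1: rank ker ∂_1 − rank ∂_2 = (21 − 6) − 13 = 2, and the invariant factors of ∂_2 are all 1, so H_1 = Z^2.
  H_2: rank ker ∂_2 − rank ∂_3 = (14 − 13) − 0 = 1, and there is no ∂_3, so H_2 = Z.

(K is a triangulation of the torus T^2.)

H_0 ≅ Z,  H_1 ≅ Z^2,  H_2 ≅ Z.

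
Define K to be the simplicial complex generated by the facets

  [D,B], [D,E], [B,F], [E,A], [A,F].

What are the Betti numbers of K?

Order the vertices as A < B < D < E < F. Listing each simplex with vertices in this order, K has dimension 1 with simplices:

  0-simplices (5): A, B, D, E, F
  1-simplices (5): AE, AF, BD, BF, DE

giving chain groups C_0 ≅ Z^5, C_1 ≅ Z^5.

Boundary ∂_1: C_1 → C_0 maps an edge to its endpoints' difference, ∂[p,q] = q − p. For instance
  ∂AF = F − A.
The 5×5 boundary matrix has rank 4 and Smith normal form diag(1,1,1,1).

Now H_k = ker ∂_k / im ∂_{k+1}, so:

  H_0: rank C_0 − rank ∂_1 = 5 − 4 = 1, and the invariant factors of ∂_1 are all 1, so H_0 = Z.
  H_1: rank ker ∂_1 − rank ∂_2 = (5 − 4) − 0 = 1, and there is no ∂_2, so H_1 = Z.

Hence the Betti numbers are b_0 = 1, b_1 = 1.

b_0 = 1, b_1 = 1.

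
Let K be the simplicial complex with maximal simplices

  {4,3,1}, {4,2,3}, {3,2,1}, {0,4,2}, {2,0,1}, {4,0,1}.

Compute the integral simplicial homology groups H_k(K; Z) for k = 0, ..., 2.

We work with the vertex ordering 0 < 1 < 2 < 3 < 4. The simplices of K, each written with vertices in increasing order, are:

  0-simplices (5): [0], [1], [2], [3], [4]
  1-simplices (9): [0,1], [0,2], [0,4], [1,2], [1,3], [1,4], [2,3], [2,4], [3,4]
  2-simplices (6): [0,1,2], [0,1,4], [0,2,4], [1,2,3], [1,3,4], [2,3,4]

Hence C_0 ≅ Z^5, C_1 ≅ Z^9, C_2 ≅ Z^6.

Boundary ∂_1: C_1 → C_0 sends each edge [p,q] (with p < q) to q − p. For instance
  ∂[2,3] = [3] − [2].
This gives a 5×9 integer matrix of rank 4; reducing to Smith normal form yields diagonal entries (1,1,1,1).

∂_2: C_2 → C_1 maps a triangle to the signed sum of its edges. For instance
  ∂[0,1,2] = [1,2] − [0,2] + [0,1],
  ∂[0,1,4] = [1,4] − [0,4] + [0,1].
As a 9×6 matrix over Z this has rank 5, with invariant factors (1,1,1,1,1).

Computing H_k = (kernel of ∂_k) / (image of ∂_{k+1}):

  H_0: rank C_0 − rank ∂_1 = 5 − 4 = 1, and the invariant factors of ∂_1 are all 1, so H_0 = Z.
  H_1: rank ker ∂_1 − rank ∂_2 = (9 − 4) − 5 = 0, and the invariant factors of ∂_2 are all 1, so H_1 = 0.
  H_2: rank ker ∂_2 − rank ∂_3 = (6 − 5) − 0 = 1, and there is no ∂_3, so H_2 = Z.

As a check, the Euler characteristic is 5 − 9 + 6 = 2, which agrees with 1 − 0 + 1 = 2.

H_0 = Z,  H_1 = 0,  H_2 = Z.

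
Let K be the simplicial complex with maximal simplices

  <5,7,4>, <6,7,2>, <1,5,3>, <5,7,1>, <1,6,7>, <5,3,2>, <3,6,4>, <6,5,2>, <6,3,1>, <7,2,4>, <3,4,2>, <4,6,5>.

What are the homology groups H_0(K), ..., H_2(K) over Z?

H_0 ≅ Z,  H_1 ≅ Z/2,  H_2 = 0.

Take the total order 1 < 2 < 3 < 4 < 5 < 6 < 7 on the vertex set. Then K (dimension 2) consists of the simplices:

  0-simplices (7): [1], [2], [3], [4], [5], [6], [7]
  1-simplices (18): [1,3], [1,5], [1,6], [1,7], [2,3], [2,4], [2,5], [2,6], [2,7], [3,4], [3,5], [3,6], [4,5], [4,6], [4,7], [5,6], [5,7], [6,7]
  2-simplices (12): [1,3,5], [1,3,6], [1,5,7], [1,6,7], [2,3,4], [2,3,5], [2,4,7], [2,5,6], [2,6,7], [3,4,6], [4,5,6], [4,5,7]

giving chain groups C_0 ≅ Z^7, C_1 ≅ Z^18, C_2 ≅ Z^12.

Boundary ∂_1: C_1 → C_0 sends each edge [p,q] (with p < q) to q − p.
The resulting 7×18 matrix has rank 6, and its Smith normal form has invariant factors (1,1,1,1,1,1).

∂_2: C_2 → C_1 sends each 2-simplex [p,q,r] to [q,r] − [p,r] + [p,q]. For instance
  ∂[1,3,5] = [3,5] − [1,5] + [1,3],
  ∂[2,3,5] = [3,5] − [2,5] + [2,3].
The 18×12 boundary matrix has rank 12 and Smith normal form diag(1,1,1,1,1,1,1,1,1,1,1,2).

Now H_k = ker ∂_k / im ∂_{k+1}, so:

  H_0: rank C_0 − rank ∂_1 = 7 − 6 = 1, and the invariant factors of ∂_1 are all 1, so H_0 ≅ Z.
  H_1: rank ker ∂_1 − rank ∂_2 = (18 − 6) − 12 = 0, and ∂_2 has invariant factor 2 > 1, so H_1 ≅ Z/2.
  H_2: rank ker ∂_2 − rank ∂_3 = (12 − 12) − 0 = 0, and there is no ∂_3, so H_2 ≅ 0.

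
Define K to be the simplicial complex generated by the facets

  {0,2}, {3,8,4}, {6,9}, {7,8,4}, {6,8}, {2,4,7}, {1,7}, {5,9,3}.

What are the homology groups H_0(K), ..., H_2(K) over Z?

H_0 = Z,  H_1 = Z,  H_2 = 0.

Order the vertices as 0 < 1 < 2 < 3 < 4 < 5 < 6 < 7 < 8 < 9. Listing each simplex with vertices in this order, K has dimension 2 with simplices:

  0-simplices (10): [0], [1], [2], [3], [4], [5], [6], [7], [8], [9]
  1-simplices (14): [0,2], [1,7], [2,4], [2,7], [3,4], [3,5], [3,8], [3,9], [4,7], [4,8], [5,9], [6,8], [6,9], [7,8]
  2-simplices (4): [2,4,7], [3,4,8], [3,5,9], [4,7,8]

giving chain groups C_0 ≅ Z^10, C_1 ≅ Z^14, C_2 ≅ Z^4.

The boundary map ∂_1: C_1 → C_0 maps an edge to its endpoints' difference, ∂[p,q] = q − p.
As a 10×14 matrix over Z this has rank 9, with invariant factors (1,1,1,1,1,1,1,1,1).

∂_2: C_2 → C_1 sends each 2-simplex [p,q,r] to [q,r] − [p,r] + [p,q]. For instance
  ∂[4,7,8] = [7,8] − [4,8] + [4,7],
  ∂[3,5,9] = [5,9] − [3,9] + [3,5].
The resulting 14×4 matrix has rank 4, and its Smith normal form has invariant factors (1,1,1,1).

From H_k ≅ ker(∂_k) / im(∂_{k+1}) we obtain:

  H_0: rank C_0 − rank ∂_1 = 10 − 9 = 1, and the invariant factors of ∂_1 are all 1, so H_0 ≅ Z.
  H_1: rank ker ∂_1 − rank ∂_2 = (14 − 9) − 4 = 1, and the invariant factors of ∂_2 are all 1, so H_1 ≅ Z.
  H_2: rank ker ∂_2 − rank ∂_3 = (4 − 4) − 0 = 0, and there is no ∂_3, so H_2 ≅ 0.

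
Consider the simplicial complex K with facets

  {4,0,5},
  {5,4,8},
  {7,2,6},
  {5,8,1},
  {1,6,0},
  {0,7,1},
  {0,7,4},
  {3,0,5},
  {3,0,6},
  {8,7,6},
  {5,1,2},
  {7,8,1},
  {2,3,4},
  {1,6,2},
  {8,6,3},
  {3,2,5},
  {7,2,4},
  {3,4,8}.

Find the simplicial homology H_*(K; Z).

We work with the vertex ordering 0 < 1 < 2 < 3 < 4 < 5 < 6 < 7 < 8. The simplices of K, each written with vertices in increasing order, are:

  0-simplices (9): [0], [1], [2], [3], [4], [5], [6], [7], [8]
  1-simplices (27): (27 of them)
  2-simplices (18): [0,1,6], [0,1,7], [0,3,5], [0,3,6], [0,4,5], [0,4,7], [1,2,5], [1,2,6], [1,5,8], [1,7,8], [2,3,4], [2,3,5], [2,4,7], [2,6,7], [3,4,8], [3,6,8], [4,5,8], [6,7,8]

so the chain groups are C_0 ≅ Z^9, C_1 ≅ Z^27, C_2 ≅ Z^18.

Boundary ∂_1: C_1 → C_0 maps an edge to its endpoints' difference, ∂[p,q] = q − p.
The 9×27 boundary matrix has rank 8 and Smith normal form diag(1,1,1,1,1,1,1,1).

The boundary map ∂_2: C_2 → C_1 sends each 2-simplex [p,q,r] to [q,r] − [p,r] + [p,q]. For instance
  ∂[4,5,8] = [5,8] − [4,8] + [4,5],
  ∂[0,1,6] = [1,6] − [0,6] + [0,1].
As a 27×18 matrix over Z this has rank 18, with invariant factors (1,1,1,1,1,1,1,1,1,1,1,1,1,1,1,1,1,2).

Computing H_k = (kernel of ∂_k) / (image of ∂_{k+1}):

  H_0: rank C_0 − rank ∂_1 = 9 − 8 = 1, and the invariant factors of ∂_1 are all 1, so H_0 = Z.
  H_1: rank ker ∂_1 − rank ∂_2 = (27 − 8) − 18 = 1, and ∂_2 has invariant factor 2 > 1, so H_1 = Z ⊕ Z/2Z.
  H_2: rank ker ∂_2 − rank ∂_3 = (18 − 18) − 0 = 0, and there is no ∂_3, so H_2 = 0.

(K is a triangulation of the Klein bottle.)

H_0 = Z,  H_1 = Z ⊕ Z/2Z,  H_2 = 0.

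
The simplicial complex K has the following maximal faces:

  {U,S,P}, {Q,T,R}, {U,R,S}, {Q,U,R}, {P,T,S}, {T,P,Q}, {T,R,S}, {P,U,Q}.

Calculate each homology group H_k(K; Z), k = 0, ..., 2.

H_0 = Z,  H_1 = 0,  H_2 = Z.

Take the total order P < Q < R < S < T < U on the vertex set. Then K (dimension 2) consists of the simplices:

  0-simplices (6): P, Q, R, S, T, U
  1-simplices (12): PQ, PS, PT, PU, QR, QT, QU, RS, RT, RU, ST, SU
  2-simplices (8): PQT, PQU, PST, PSU, QRT, QRU, RST, RSU

so the chain groups are C_0 ≅ Z^6, C_1 ≅ Z^12, C_2 ≅ Z^8.

Boundary ∂_1: C_1 → C_0 is given by ∂[p,q] = [q] − [p]. For instance
  ∂RT = T − R.
The 6×12 boundary matrix has rank 5 and Smith normal form diag(1,1,1,1,1).

The boundary map ∂_2: C_2 → C_1 acts by ∂[p,q,r] = [q,r] − [p,r] + [p,q]. For instance
  ∂RST = ST − RT + RS,
  ∂RSU = SU − RU + RS.
The 12×8 boundary matrix has rank 7 and Smith normal form diag(1,1,1,1,1,1,1).

From H_k ≅ ker(∂_k) / im(∂_{k+1}) we obtain:

  H_0: rank C_0 − rank ∂_1 = 6 − 5 = 1, and the invariant factors of ∂_1 are all 1, so H_0 = Z.
  H_1: rank ker ∂_1 − rank ∂_2 = (12 − 5) − 7 = 0, and the invariant factors of ∂_2 are all 1, so H_1 = 0.
  H_2: rank ker ∂_2 − rank ∂_3 = (8 − 7) − 0 = 1, and there is no ∂_3, so H_2 = Z.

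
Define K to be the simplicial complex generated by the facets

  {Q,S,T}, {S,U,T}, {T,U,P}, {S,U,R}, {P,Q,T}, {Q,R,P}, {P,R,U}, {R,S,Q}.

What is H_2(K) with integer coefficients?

Order the vertices as P < Q < R < S < T < U. Listing each simplex with vertices in this order, K has dimension 2 with simplices:

  0-simplices (6): P, Q, R, S, T, U
  1-simplices (12): PQ, PR, PT, PU, QR, QS, QT, RS, RU, ST, SU, TU
  2-simplices (8): PQR, PQT, PRU, PTU, QRS, QST, RSU, STU

Hence C_0 ≅ Z^6, C_1 ≅ Z^12, C_2 ≅ Z^8.

Boundary ∂_1: C_1 → C_0 maps an edge to its endpoints' difference, ∂[p,q] = q − p. For instance
  ∂QS = S − Q.
The resulting 6×12 matrix has rank 5, and its Smith normal form has invariant factors (1,1,1,1,1).

The boundary map ∂_2: C_2 → C_1 acts by ∂[p,q,r] = [q,r] − [p,r] + [p,q]. For instance
  ∂QRS = RS − QS + QR,
  ∂PTU = TU − PU + PT.
As a 12×8 matrix over Z this has rank 7, with invariant factors (1,1,1,1,1,1,1).

From H_k ≅ ker(∂_k) / im(∂_{k+1}) we obtain:

  H_2: rank ker ∂_2 − rank ∂_3 = (8 − 7) − 0 = 1, and there is no ∂_3, so H_2 = Z.

(K is a triangulation of the 2-sphere S^2.)

H_2 ≅ Z.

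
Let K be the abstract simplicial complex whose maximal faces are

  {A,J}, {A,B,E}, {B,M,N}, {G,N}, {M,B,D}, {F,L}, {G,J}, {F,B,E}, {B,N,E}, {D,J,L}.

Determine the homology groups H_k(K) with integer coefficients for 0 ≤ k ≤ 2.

H_0 ≅ Z,  H_1 ≅ Z^3,  H_2 = 0.

Take the total order A < B < D < E < F < G < J < L < M < N on the vertex set. Then K (dimension 2) consists of the simplices:

  0-simplices (10): A, B, D, E, F, G, J, L, M, N
  1-simplices (18): AB, AE, AJ, BD, BE, BF, BM, BN, DJ, DL, DM, EF, EN, FL, GJ, GN, JL, MN
  2-simplices (6): ABE, BDM, BEF, BEN, BMN, DJL

Hence C_0 ≅ Z^10, C_1 ≅ Z^18, C_2 ≅ Z^6.

∂_1: C_1 → C_0 maps an edge to its endpoints' difference, ∂[p,q] = q − p. For instance
  ∂BD = D − B.
The resulting 10×18 matrix has rank 9, and its Smith normal form has invariant factors (1,1,1,1,1,1,1,1,1).

The boundary map ∂_2: C_2 → C_1 acts by ∂[p,q,r] = [q,r] − [p,r] + [p,q]. For instance
  ∂ABE = BE − AE + AB,
  ∂BEF = EF − BF + BE.
The resulting 18×6 matrix has rank 6, and its Smith normal form has invariant factors (1,1,1,1,1,1).

Computing H_k = (kernel of ∂_k) / (image of ∂_{k+1}):

  H_0: rank C_0 − rank ∂_1 = 10 − 9 = 1, and the invariant factors of ∂_1 are all 1, so H_0 = Z.
  H_1: rank ker ∂_1 − rank ∂_2 = (18 − 9) − 6 = 3, and the invariant factors of ∂_2 are all 1, so H_1 = Z^3.
  H_2: rank ker ∂_2 − rank ∂_3 = (6 − 6) − 0 = 0, and there is no ∂_3, so H_2 = 0.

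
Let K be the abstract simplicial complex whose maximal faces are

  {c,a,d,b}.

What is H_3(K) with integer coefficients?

Take the total order a < b < c < d on the vertex set. Then K (dimension 3) consists of the simplices:

  0-simplices (4): a, b, c, d
  1-simplices (6): ab, ac, ad, bc, bd, cd
  2-simplices (4): abc, abd, acd, bcd
  3-simplices (1): abcd

giving chain groups C_0 ≅ Z^4, C_1 ≅ Z^6, C_2 ≅ Z^4, C_3 ≅ Z^1.

∂_1: C_1 → C_0 is given by ∂[p,q] = [q] − [p]. For instance
  ∂ac = c − a.
The resulting 4×6 matrix has rank 3, and its Smith normal form has invariant factors (1,1,1).

∂_2: C_2 → C_1 sends each 2-simplex [p,q,r] to [q,r] − [p,r] + [p,q]. For instance
  ∂abc = bc − ac + ab,
  ∂abd = bd − ad + ab.
The 6×4 boundary matrix has rank 3 and Smith normal form diag(1,1,1).

∂_3: C_3 → C_2 sends each 3-simplex σ to the alternating sum Σ_i (−1)^i (σ with its i-th vertex removed). For instance
  ∂abcd = bcd − acd + abd − abc.
The 4×1 boundary matrix has rank 1 and Smith normal form diag(1).

From H_k ≅ ker(∂_k) / im(∂_{k+1}) we obtain:

  H_3: rank ker ∂_3 − rank ∂_4 = (1 − 1) − 0 = 0, and there is no ∂_4, so H_3 = 0.

H_3 ≅ 0.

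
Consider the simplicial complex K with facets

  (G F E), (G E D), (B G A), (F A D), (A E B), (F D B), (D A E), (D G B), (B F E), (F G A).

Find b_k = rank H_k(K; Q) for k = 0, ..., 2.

b_0 = 1, b_1 = 0, b_2 = 0.

We work with the vertex ordering A < B < D < E < F < G. The simplices of K, each written with vertices in increasing order, are:

  0-simplices (6): A, B, D, E, F, G
  1-simplices (15): AB, AD, AE, AF, AG, BD, BE, BF, BG, DE, DF, DG, EF, EG, FG
  2-simplices (10): ABE, ABG, ADE, ADF, AFG, BDF, BDG, BEF, DEG, EFG

so the chain groups are C_0 ≅ Z^6, C_1 ≅ Z^15, C_2 ≅ Z^10.

∂_1: C_1 → C_0 sends each edge [p,q] (with p < q) to q − p. For instance
  ∂BF = F − B.
The 6×15 boundary matrix has rank 5 and Smith normal form diag(1,1,1,1,1).

The boundary map ∂_2: C_2 → C_1 sends each 2-simplex [p,q,r] to [q,r] − [p,r] + [p,q]. For instance
  ∂EFG = FG − EG + EF,
  ∂ADE = DE − AE + AD.
As a 15×10 matrix over Z this has rank 10, with invariant factors (1,1,1,1,1,1,1,1,1,2).

From H_k ≅ ker(∂_k) / im(∂_{k+1}) we obtain:

  H_0: rank C_0 − rank ∂_1 = 6 − 5 = 1, and the invariant factors of ∂_1 are all 1, so H_0 ≅ Z.
  H_1: rank ker ∂_1 − rank ∂_2 = (15 − 5) − 10 = 0, and ∂_2 has invariant factor 2 > 1, so H_1 ≅ Z/2.
  H_2: rank ker ∂_2 − rank ∂_3 = (10 − 10) − 0 = 0, and there is no ∂_3, so H_2 ≅ 0.

Hence the Betti numbers are b_0 = 1, b_1 = 0, b_2 = 0.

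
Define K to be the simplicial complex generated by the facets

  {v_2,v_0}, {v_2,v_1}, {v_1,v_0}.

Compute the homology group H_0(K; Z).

H_0 = Z.

Order the vertices as v_0 < v_1 < v_2. Listing each simplex with vertices in this order, K has dimension 1 with simplices:

  0-simplices (3): [v_0], [v_1], [v_2]
  1-simplices (3): [v_0,v_1], [v_0,v_2], [v_1,v_2]

Hence C_0 ≅ Z^3, C_1 ≅ Z^3.

Boundary ∂_1: C_1 → C_0 sends each edge [p,q] (with p < q) to q − p. For instance
  ∂[v_0,v_2] = [v_2] − [v_0].
This gives a 3×3 integer matrix of rank 2; reducing to Smith normal form yields diagonal entries (1,1).

From H_k ≅ ker(∂_k) / im(∂_{k+1}) we obtain:

  H_0: rank C_0 − rank ∂_1 = 3 − 2 = 1, and the invariant factors of ∂_1 are all 1, so H_0 = Z.

(K is a triangulation of the circle S^1.)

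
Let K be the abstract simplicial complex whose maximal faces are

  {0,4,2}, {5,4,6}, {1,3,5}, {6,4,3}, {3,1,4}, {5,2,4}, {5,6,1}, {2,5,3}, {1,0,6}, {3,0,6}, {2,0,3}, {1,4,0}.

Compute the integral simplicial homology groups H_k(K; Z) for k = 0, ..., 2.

H_0 = Z,  H_1 = Z/2,  H_2 = 0.

Take the total order 0 < 1 < 2 < 3 < 4 < 5 < 6 on the vertex set. Then K (dimension 2) consists of the simplices:

  0-simplices (7): [0], [1], [2], [3], [4], [5], [6]
  1-simplices (18): [0,1], [0,2], [0,3], [0,4], [0,6], [1,3], [1,4], [1,5], [1,6], [2,3], [2,4], [2,5], [3,4], [3,5], [3,6], [4,5], [4,6], [5,6]
  2-simplices (12): [0,1,4], [0,1,6], [0,2,3], [0,2,4], [0,3,6], [1,3,4], [1,3,5], [1,5,6], [2,3,5], [2,4,5], [3,4,6], [4,5,6]

giving chain groups C_0 ≅ Z^7, C_1 ≅ Z^18, C_2 ≅ Z^12.

∂_1: C_1 → C_0 maps an edge to its endpoints' difference, ∂[p,q] = q − p. For instance
  ∂[5,6] = [6] − [5].
As a 7×18 matrix over Z this has rank 6, with invariant factors (1,1,1,1,1,1).

∂_2: C_2 → C_1 sends each 2-simplex [p,q,r] to [q,r] − [p,r] + [p,q]. For instance
  ∂[2,3,5] = [3,5] − [2,5] + [2,3],
  ∂[2,4,5] = [4,5] − [2,5] + [2,4].
The 18×12 boundary matrix has rank 12 and Smith normal form diag(1,1,1,1,1,1,1,1,1,1,1,2).

Now H_k = ker ∂_k / im ∂_{k+1}, so:

  H_0: rank C_0 − rank ∂_1 = 7 − 6 = 1, and the invariant factors of ∂_1 are all 1, so H_0 ≅ Z.
  H_1: rank ker ∂_1 − rank ∂_2 = (18 − 6) − 12 = 0, and ∂_2 has invariant factor 2 > 1, so H_1 ≅ Z/2.
  H_2: rank ker ∂_2 − rank ∂_3 = (12 − 12) − 0 = 0, and there is no ∂_3, so H_2 ≅ 0.

As a check, the Euler characteristic is 7 − 18 + 12 = 1, which agrees with 1 − 0 + 0 = 1.
(K is a triangulation of the real projective plane RP^2.)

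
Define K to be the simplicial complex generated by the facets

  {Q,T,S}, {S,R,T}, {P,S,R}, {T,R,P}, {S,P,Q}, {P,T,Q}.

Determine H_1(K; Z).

H_1 = 0.

Order the vertices as P < Q < R < S < T. Listing each simplex with vertices in this order, K has dimension 2 with simplices:

  0-simplices (5): P, Q, R, S, T
  1-simplices (9): PQ, PR, PS, PT, QS, QT, RS, RT, ST
  2-simplices (6): PQS, PQT, PRS, PRT, QST, RST

so the chain groups are C_0 ≅ Z^5, C_1 ≅ Z^9, C_2 ≅ Z^6.

Boundary ∂_1: C_1 → C_0 sends each edge [p,q] (with p < q) to q − p.
This gives a 5×9 integer matrix of rank 4; reducing to Smith normal form yields diagonal entries (1,1,1,1).

Boundary ∂_2: C_2 → C_1 acts by ∂[p,q,r] = [q,r] − [p,r] + [p,q]. For instance
  ∂QST = ST − QT + QS,
  ∂PQS = QS − PS + PQ.
The 9×6 boundary matrix has rank 5 and Smith normal form diag(1,1,1,1,1).

Reading off H_k = ker ∂_k / im ∂_{k+1}:

  H_1: rank ker ∂_1 − rank ∂_2 = (9 − 4) − 5 = 0, and the invariant factors of ∂_2 are all 1, so H_1 = 0.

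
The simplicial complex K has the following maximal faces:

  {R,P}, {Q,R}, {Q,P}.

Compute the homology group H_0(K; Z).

Order the vertices as P < Q < R. Listing each simplex with vertices in this order, K has dimension 1 with simplices:

  0-simplices (3): P, Q, R
  1-simplices (3): PQ, PR, QR

giving chain groups C_0 ≅ Z^3, C_1 ≅ Z^3.

Boundary ∂_1: C_1 → C_0 sends each edge [p,q] (with p < q) to q − p.
As a 3×3 matrix over Z this has rank 2, with invariant factors (1,1).

Reading off H_k = ker ∂_k / im ∂_{k+1}:

  H_0: rank C_0 − rank ∂_1 = 3 − 2 = 1, and the invariant factors of ∂_1 are all 1, so H_0 = Z.

H_0 ≅ Z.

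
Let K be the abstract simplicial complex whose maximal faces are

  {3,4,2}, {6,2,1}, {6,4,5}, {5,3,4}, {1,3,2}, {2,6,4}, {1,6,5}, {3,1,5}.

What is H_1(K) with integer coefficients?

H_1 ≅ 0.

Fix the vertex order 1 < 2 < 3 < 4 < 5 < 6 and write every simplex with vertices in increasing order. Then dim K = 2 and the simplices of K are:

  0-simplices (6): [1], [2], [3], [4], [5], [6]
  1-simplices (12): [1,2], [1,3], [1,5], [1,6], [2,3], [2,4], [2,6], [3,4], [3,5], [4,5], [4,6], [5,6]
  2-simplices (8): [1,2,3], [1,2,6], [1,3,5], [1,5,6], [2,3,4], [2,4,6], [3,4,5], [4,5,6]

so the chain groups are C_0 ≅ Z^6, C_1 ≅ Z^12, C_2 ≅ Z^8.

The boundary map ∂_1: C_1 → C_0 is given by ∂[p,q] = [q] − [p].
The resulting 6×12 matrix has rank 5, and its Smith normal form has invariant factors (1,1,1,1,1).

The boundary map ∂_2: C_2 → C_1 sends each 2-simplex [p,q,r] to [q,r] − [p,r] + [p,q]. For instance
  ∂[2,4,6] = [4,6] − [2,6] + [2,4],
  ∂[3,4,5] = [4,5] − [3,5] + [3,4].
As a 12×8 matrix over Z this has rank 7, with invariant factors (1,1,1,1,1,1,1).

Reading off H_k = ker ∂_k / im ∂_{k+1}:

  H_1: rank ker ∂_1 − rank ∂_2 = (12 − 5) − 7 = 0, and the invariant factors of ∂_2 are all 1, so H_1 = 0.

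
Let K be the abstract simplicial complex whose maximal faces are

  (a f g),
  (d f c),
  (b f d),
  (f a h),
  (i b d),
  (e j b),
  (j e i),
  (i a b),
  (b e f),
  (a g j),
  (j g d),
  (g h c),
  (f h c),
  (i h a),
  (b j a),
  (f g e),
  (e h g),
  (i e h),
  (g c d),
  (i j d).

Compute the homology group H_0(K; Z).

We work with the vertex ordering a < b < c < d < e < f < g < h < i < j. The simplices of K, each written with vertices in increasing order, are:

  0-simplices (10): a, b, c, d, e, f, g, h, i, j
  1-simplices (30): ab, af, ag, ah, ai, aj, bd, be, bf, bi, bj, cd, cf, cg, ch, df, dg, di, dj, ef, eg, eh, ei, ej, fg, fh, gh, gj, hi, ij
  2-simplices (20): abi, abj, afg, afh, agj, ahi, bdf, bdi, bef, bej, cdf, cdg, cfh, cgh, dgj, dij, efg, egh, ehi, eij

so the chain groups are C_0 ≅ Z^10, C_1 ≅ Z^30, C_2 ≅ Z^20.

The boundary map ∂_1: C_1 → C_0 maps an edge to its endpoints' difference, ∂[p,q] = q − p. For instance
  ∂cg = g − c.
This gives a 10×30 integer matrix of rank 9; reducing to Smith normal form yields diagonal entries (1,1,1,1,1,1,1,1,1).

The boundary map ∂_2: C_2 → C_1 maps a triangle to the signed sum of its edges. For instance
  ∂ahi = hi − ai + ah,
  ∂dgj = gj − dj + dg.
As a 30×20 matrix over Z this has rank 20, with invariant factors (1,1,1,1,1,1,1,1,1,1,1,1,1,1,1,1,1,1,1,2).

Now H_k = ker ∂_k / im ∂_{k+1}, so:

  H_0: rank C_0 − rank ∂_1 = 10 − 9 = 1, and the invariant factors of ∂_1 are all 1, so H_0 ≅ Z.

(K is a triangulation of the Klein bottle.)

H_0 = Z.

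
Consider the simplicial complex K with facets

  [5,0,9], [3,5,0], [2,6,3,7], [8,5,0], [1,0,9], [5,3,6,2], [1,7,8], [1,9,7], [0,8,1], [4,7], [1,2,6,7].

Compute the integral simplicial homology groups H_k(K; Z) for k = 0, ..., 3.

H_0 = Z,  H_1 = Z,  H_2 = 0,  H_3 = 0.

Take the total order 0 < 1 < 2 < 3 < 4 < 5 < 6 < 7 < 8 < 9 on the vertex set. Then K (dimension 3) consists of the simplices:

  0-simplices (10): [0], [1], [2], [3], [4], [5], [6], [7], [8], [9]
  1-simplices (24): (24 of them)
  2-simplices (17): [0,1,8], [0,1,9], [0,3,5], [0,5,8], [0,5,9], [1,2,6], [1,2,7], [1,6,7], [1,7,8], [1,7,9], [2,3,5], [2,3,6], [2,3,7], [2,5,6], [2,6,7], [3,5,6], [3,6,7]
  3-simplices (3): [1,2,6,7], [2,3,5,6], [2,3,6,7]

so the chain groups are C_0 ≅ Z^10, C_1 ≅ Z^24, C_2 ≅ Z^17, C_3 ≅ Z^3.

The boundary map ∂_1: C_1 → C_0 sends each edge [p,q] (with p < q) to q − p.
The 10×24 boundary matrix has rank 9 and Smith normal form diag(1,1,1,1,1,1,1,1,1).

Boundary ∂_2: C_2 → C_1 sends each 2-simplex [p,q,r] to [q,r] − [p,r] + [p,q]. For instance
  ∂[0,5,9] = [5,9] − [0,9] + [0,5],
  ∂[1,7,8] = [7,8] − [1,8] + [1,7].
As a 24×17 matrix over Z this has rank 14, with invariant factors (1,1,1,1,1,1,1,1,1,1,1,1,1,1).

Boundary ∂_3: C_3 → C_2 sends each 3-simplex σ to the alternating sum Σ_i (−1)^i (σ with its i-th vertex removed). For instance
  ∂[2,3,6,7] = [3,6,7] − [2,6,7] + [2,3,7] − [2,3,6],
  ∂[1,2,6,7] = [2,6,7] − [1,6,7] + [1,2,7] − [1,2,6].
This gives a 17×3 integer matrix of rank 3; reducing to Smith normal form yields diagonal entries (1,1,1).

From H_k ≅ ker(∂_k) / im(∂_{k+1}) we obtain:

  H_0: rank C_0 − rank ∂_1 = 10 − 9 = 1, and the invariant factors of ∂_1 are all 1, so H_0 = Z.
  H_1: rank ker ∂_1 − rank ∂_2 = (24 − 9) − 14 = 1, and the invariant factors of ∂_2 are all 1, so H_1 = Z.
  H_2: rank ker ∂_2 − rank ∂_3 = (17 − 14) − 3 = 0, and the invariant factors of ∂_3 are all 1, so H_2 = 0.
  H_3: rank ker ∂_3 − rank ∂_4 = (3 − 3) − 0 = 0, and there is no ∂_4, so H_3 = 0.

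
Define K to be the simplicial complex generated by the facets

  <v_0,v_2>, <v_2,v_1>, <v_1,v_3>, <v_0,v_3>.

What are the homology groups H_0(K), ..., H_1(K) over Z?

Take the total order v_0 < v_1 < v_2 < v_3 on the vertex set. Then K (dimension 1) consists of the simplices:

  0-simplices (4): [v_0], [v_1], [v_2], [v_3]
  1-simplices (4): [v_0,v_2], [v_0,v_3], [v_1,v_2], [v_1,v_3]

Hence C_0 ≅ Z^4, C_1 ≅ Z^4.

Boundary ∂_1: C_1 → C_0 is given by ∂[p,q] = [q] − [p]. For instance
  ∂[v_1,v_2] = [v_2] − [v_1].
The 4×4 boundary matrix has rank 3 and Smith normal form diag(1,1,1).

From H_k ≅ ker(∂_k) / im(∂_{k+1}) we obtain:

  H_0: rank C_0 − rank ∂_1 = 4 − 3 = 1, and the invariant factors of ∂_1 are all 1, so H_0 = Z.
  H_1: rank ker ∂_1 − rank ∂_2 = (4 − 3) − 0 = 1, and there is no ∂_2, so H_1 = Z.

(K is a triangulation of the circle S^1.)

H_0 ≅ Z,  H_1 ≅ Z.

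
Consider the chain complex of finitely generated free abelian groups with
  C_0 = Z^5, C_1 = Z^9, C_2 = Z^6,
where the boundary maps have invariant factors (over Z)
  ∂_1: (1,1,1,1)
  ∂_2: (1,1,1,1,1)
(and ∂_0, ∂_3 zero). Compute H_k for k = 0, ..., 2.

H_0: b_0 = 5 − 0 − 4 = 1; torsion from ∂_1 factors > 1: none. So H_0 = Z.
H_1: b_1 = 9 − 4 − 5 = 0; torsion from ∂_2 factors > 1: none. So H_1 = 0.
H_2: b_2 = 6 − 5 − 0 = 1; torsion from ∂_3 factors > 1: none. So H_2 = Z.

H_0 = Z,  H_1 = 0,  H_2 = Z.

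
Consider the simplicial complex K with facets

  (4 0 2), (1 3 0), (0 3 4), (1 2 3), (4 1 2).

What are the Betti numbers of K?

b_0 = 1, b_1 = 1, b_2 = 0.

K has 5 vertices, 10 edges, 5 triangles.
rank ∂_0 = 0, rank ∂_1 = 4 ⇒ b_0 = 5 − 0 − 4 = 1; all invariant factors of ∂_1 are 1 so no torsion. So H_0 ≅ Z.
rank ∂_1 = 4, rank ∂_2 = 5 ⇒ b_1 = 10 − 4 − 5 = 1; all invariant factors of ∂_2 are 1 so no torsion. So H_1 ≅ Z.
rank ∂_2 = 5, rank ∂_3 = 0 ⇒ b_2 = 5 − 5 − 0 = 0. So H_2 ≅ 0.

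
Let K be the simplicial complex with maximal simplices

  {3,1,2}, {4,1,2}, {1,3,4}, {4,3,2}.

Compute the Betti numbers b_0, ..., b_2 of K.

b_0 = 1, b_1 = 0, b_2 = 1.

Order the vertices as 1 < 2 < 3 < 4. Listing each simplex with vertices in this order, K has dimension 2 with simplices:

  0-simplices (4): [1], [2], [3], [4]
  1-simplices (6): [1,2], [1,3], [1,4], [2,3], [2,4], [3,4]
  2-simplices (4): [1,2,3], [1,2,4], [1,3,4], [2,3,4]

so the chain groups are C_0 ≅ Z^4, C_1 ≅ Z^6, C_2 ≅ Z^4.

The boundary map ∂_1: C_1 → C_0 maps an edge to its endpoints' difference, ∂[p,q] = q − p.
The resulting 4×6 matrix has rank 3, and its Smith normal form has invariant factors (1,1,1).

The boundary map ∂_2: C_2 → C_1 sends each 2-simplex [p,q,r] to [q,r] − [p,r] + [p,q]. For instance
  ∂[1,2,3] = [2,3] − [1,3] + [1,2],
  ∂[1,2,4] = [2,4] − [1,4] + [1,2].
This gives a 6×4 integer matrix of rank 3; reducing to Smith normal form yields diagonal entries (1,1,1).

From H_k ≅ ker(∂_k) / im(∂_{k+1}) we obtain:

  H_0: rank C_0 − rank ∂_1 = 4 − 3 = 1, and the invariant factors of ∂_1 are all 1, so H_0 ≅ Z.
  H_1: rank ker ∂_1 − rank ∂_2 = (6 − 3) − 3 = 0, and the invariant factors of ∂_2 are all 1, so H_1 ≅ 0.
  H_2: rank ker ∂_2 − rank ∂_3 = (4 − 3) − 0 = 1, and there is no ∂_3, so H_2 ≅ Z.

(K is a triangulation of the 2-sphere S^2.)

Hence the Betti numbers are b_0 = 1, b_1 = 0, b_2 = 1.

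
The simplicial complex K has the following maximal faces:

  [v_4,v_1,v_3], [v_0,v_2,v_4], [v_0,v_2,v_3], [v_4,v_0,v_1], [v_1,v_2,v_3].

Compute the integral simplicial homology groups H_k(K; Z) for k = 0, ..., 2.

H_0 ≅ Z,  H_1 ≅ Z,  H_2 = 0.

Take the total order v_0 < v_1 < v_2 < v_3 < v_4 on the vertex set. Then K (dimension 2) consists of the simplices:

  0-simplices (5): [v_0], [v_1], [v_2], [v_3], [v_4]
  1-simplices (10): [v_0,v_1], [v_0,v_2], [v_0,v_3], [v_0,v_4], [v_1,v_2], [v_1,v_3], [v_1,v_4], [v_2,v_3], [v_2,v_4], [v_3,v_4]
  2-simplices (5): [v_0,v_1,v_4], [v_0,v_2,v_3], [v_0,v_2,v_4], [v_1,v_2,v_3], [v_1,v_3,v_4]

giving chain groups C_0 ≅ Z^5, C_1 ≅ Z^10, C_2 ≅ Z^5.

The boundary map ∂_1: C_1 → C_0 is given by ∂[p,q] = [q] − [p].
The resulting 5×10 matrix has rank 4, and its Smith normal form has invariant factors (1,1,1,1).

The boundary map ∂_2: C_2 → C_1 maps a triangle to the signed sum of its edges. For instance
  ∂[v_0,v_1,v_4] = [v_1,v_4] − [v_0,v_4] + [v_0,v_1],
  ∂[v_0,v_2,v_4] = [v_2,v_4] − [v_0,v_4] + [v_0,v_2].
As a 10×5 matrix over Z this has rank 5, with invariant factors (1,1,1,1,1).

Reading off H_k = ker ∂_k / im ∂_{k+1}:

  H_0: rank C_0 − rank ∂_1 = 5 − 4 = 1, and the invariant factors of ∂_1 are all 1, so H_0 ≅ Z.
  H_1: rank ker ∂_1 − rank ∂_2 = (10 − 4) − 5 = 1, and the invariant factors of ∂_2 are all 1, so H_1 ≅ Z.
  H_2: rank ker ∂_2 − rank ∂_3 = (5 − 5) − 0 = 0, and there is no ∂_3, so H_2 ≅ 0.

As a check, the Euler characteristic is 5 − 10 + 5 = 0, which agrees with 1 − 1 + 0 = 0.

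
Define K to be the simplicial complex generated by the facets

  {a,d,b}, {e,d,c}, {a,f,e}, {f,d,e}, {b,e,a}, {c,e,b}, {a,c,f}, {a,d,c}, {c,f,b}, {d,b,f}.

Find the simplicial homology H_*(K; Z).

Fix the vertex order a < b < c < d < e < f and write every simplex with vertices in increasing order. Then dim K = 2 and the simplices of K are:

  0-simplices (6): a, b, c, d, e, f
  1-simplices (15): ab, ac, ad, ae, af, bc, bd, be, bf, cd, ce, cf, de, df, ef
  2-simplices (10): abd, abe, acd, acf, aef, bce, bcf, bdf, cde, def

giving chain groups C_0 ≅ Z^6, C_1 ≅ Z^15, C_2 ≅ Z^10.

∂_1: C_1 → C_0 is given by ∂[p,q] = [q] − [p]. For instance
  ∂be = e − b.
The resulting 6×15 matrix has rank 5, and its Smith normal form has invariant factors (1,1,1,1,1).

∂_2: C_2 → C_1 acts by ∂[p,q,r] = [q,r] − [p,r] + [p,q]. For instance
  ∂aef = ef − af + ae,
  ∂bcf = cf − bf + bc.
As a 15×10 matrix over Z this has rank 10, with invariant factors (1,1,1,1,1,1,1,1,1,2).

Reading off H_k = ker ∂_k / im ∂_{k+1}:

  H_0: rank C_0 − rank ∂_1 = 6 − 5 = 1, and the invariant factors of ∂_1 are all 1, so H_0 = Z.
  H_1: rank ker ∂_1 − rank ∂_2 = (15 − 5) − 10 = 0, and ∂_2 has invariant factor 2 > 1, so H_1 = Z/2Z.
  H_2: rank ker ∂_2 − rank ∂_3 = (10 − 10) − 0 = 0, and there is no ∂_3, so H_2 = 0.

(K is a triangulation of the real projective plane RP^2.)

H_0 ≅ Z,  H_1 ≅ Z/2Z,  H_2 = 0.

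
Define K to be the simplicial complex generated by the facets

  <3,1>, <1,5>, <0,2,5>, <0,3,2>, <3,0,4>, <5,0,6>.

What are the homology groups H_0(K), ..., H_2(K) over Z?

H_0 ≅ Z,  H_1 ≅ Z,  H_2 = 0.

Order the vertices as 0 < 1 < 2 < 3 < 4 < 5 < 6. Listing each simplex with vertices in this order, K has dimension 2 with simplices:

  0-simplices (7): [0], [1], [2], [3], [4], [5], [6]
  1-simplices (11): [0,2], [0,3], [0,4], [0,5], [0,6], [1,3], [1,5], [2,3], [2,5], [3,4], [5,6]
  2-simplices (4): [0,2,3], [0,2,5], [0,3,4], [0,5,6]

so the chain groups are C_0 ≅ Z^7, C_1 ≅ Z^11, C_2 ≅ Z^4.

Boundary ∂_1: C_1 → C_0 maps an edge to its endpoints' difference, ∂[p,q] = q − p.
The 7×11 boundary matrix has rank 6 and Smith normal form diag(1,1,1,1,1,1).

The boundary map ∂_2: C_2 → C_1 acts by ∂[p,q,r] = [q,r] − [p,r] + [p,q]. For instance
  ∂[0,2,5] = [2,5] − [0,5] + [0,2],
  ∂[0,3,4] = [3,4] − [0,4] + [0,3].
The resulting 11×4 matrix has rank 4, and its Smith normal form has invariant factors (1,1,1,1).

From H_k ≅ ker(∂_k) / im(∂_{k+1}) we obtain:

  H_0: rank C_0 − rank ∂_1 = 7 − 6 = 1, and the invariant factors of ∂_1 are all 1, so H_0 = Z.
  H_1: rank ker ∂_1 − rank ∂_2 = (11 − 6) − 4 = 1, and the invariant factors of ∂_2 are all 1, so H_1 = Z.
  H_2: rank ker ∂_2 − rank ∂_3 = (4 − 4) − 0 = 0, and there is no ∂_3, so H_2 = 0.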